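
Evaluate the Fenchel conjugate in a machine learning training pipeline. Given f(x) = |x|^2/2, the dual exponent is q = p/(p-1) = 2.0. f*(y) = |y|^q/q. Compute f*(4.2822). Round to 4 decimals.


The conjugate exponent q satisfies 1/p + 1/q = 1.
p = 2, so q = 2/(2 - 1) = 2.0
|y|^q = 4.2822^2.0 = 18.3372
f*(4.2822) = 18.3372 / 2.0 = 9.1686


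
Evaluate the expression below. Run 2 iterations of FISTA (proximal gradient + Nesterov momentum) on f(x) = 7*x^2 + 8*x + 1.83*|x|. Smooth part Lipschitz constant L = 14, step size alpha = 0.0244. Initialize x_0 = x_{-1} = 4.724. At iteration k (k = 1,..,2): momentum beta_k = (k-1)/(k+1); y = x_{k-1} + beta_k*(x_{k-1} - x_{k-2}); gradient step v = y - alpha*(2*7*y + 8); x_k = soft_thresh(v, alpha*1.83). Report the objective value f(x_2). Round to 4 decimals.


FISTA on f(x) = 7*x^2 + 8*x + 1.83*|x|
L = 14, alpha = 0.0244
Iteration 1: beta = 0.0, y = 4.724 + 0.0*(4.724 - 4.724) = 4.724
  grad(y) = 74.136, v = y - alpha*grad = 2.9151
  prox(v) = soft_thresh(2.9151, 0.0447) = 2.8704
Iteration 2: beta = 0.3333, y = 2.8704 + 0.3333*(2.8704 - 4.724) = 2.2526
  grad(y) = 39.536, v = y - alpha*grad = 1.2879
  prox(v) = soft_thresh(1.2879, 0.0447) = 1.2432
f(x_2) = 7*1.2432^2 + 8*1.2432 + 1.83*|1.2432| = 23.0406


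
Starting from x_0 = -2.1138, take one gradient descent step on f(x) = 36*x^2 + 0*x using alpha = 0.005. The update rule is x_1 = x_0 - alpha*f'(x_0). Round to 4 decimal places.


We compute the gradient at x_0 and apply the update.
f'(x) = 72*x + 0
f'(-2.1138) = 72*-2.1138 + 0 = -152.1936
x_1 = -2.1138 - 0.005*-152.1936 = -1.3528


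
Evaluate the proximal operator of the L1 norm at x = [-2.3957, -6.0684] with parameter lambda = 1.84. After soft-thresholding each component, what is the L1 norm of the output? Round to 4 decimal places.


Soft-thresholding with lambda = 1.84:
prox(-2.3957) = sign(-2.3957)*max(|-2.3957| - 1.84, 0) = -0.5557
prox(-6.0684) = sign(-6.0684)*max(|-6.0684| - 1.84, 0) = -4.2284
prox(x) = [-0.5557, -4.2284]
||prox(x)||_1 = 0.5557 + 4.2284 = 4.7841


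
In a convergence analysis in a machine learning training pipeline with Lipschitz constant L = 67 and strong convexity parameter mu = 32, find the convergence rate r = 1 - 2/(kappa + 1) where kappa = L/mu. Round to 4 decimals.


Step 1: Compute the condition number.
kappa = L/mu = 67/32 = 2.0938
Step 2: Compute the convergence rate.
r = 1 - 2/(kappa + 1) = 1 - 2*mu/(L + mu) = (L - mu)/(L + mu) = 35/99 = 0.3535


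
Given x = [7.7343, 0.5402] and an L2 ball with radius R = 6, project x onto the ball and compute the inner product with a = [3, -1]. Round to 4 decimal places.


Step 1: Compute ||x|| (intermediates to 6 decimals).
||x|| = sqrt(7.7343^2 + 0.5402^2) = 7.753142
Step 2: Project.
Since ||x|| > R, scale = R/||x|| = 6/7.753142 = 0.77388, proj(x) = scale * x
proj(x) = [5.98542, 0.41805]
Step 3: Dot product.
a^T * proj(x) = 3*5.98542 - 1*0.41805 = 17.5382


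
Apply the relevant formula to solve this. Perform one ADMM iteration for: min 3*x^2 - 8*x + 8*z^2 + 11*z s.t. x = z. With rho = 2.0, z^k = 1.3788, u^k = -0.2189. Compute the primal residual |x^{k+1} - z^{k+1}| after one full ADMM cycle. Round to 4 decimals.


ADMM iteration with rho = 2.0, z^k = 1.3788, u^k = -0.2189
Step 1: x-update.
Minimize 3*x^2 - 8*x + (2.0/2)*(x - 1.3788 - 0.2189)^2
FOC: (2*3 + 2.0)*x = 8 + 2.0*(1.3788 + 0.2189)
x^{k+1} = 1.3994
Step 2: z-update.
Minimize 8*z^2 + 11*z + (2.0/2)*(1.3994 - z - 0.2189)^2
FOC: (2*8 + 2.0)*z = -11 + 2.0*(1.3994 - 0.2189)
z^{k+1} = -0.4799
Step 3: u-update.
u^{k+1} = -0.2189 + 1.3994 + 0.4799 = 1.6605
Step 4: Primal residual = |1.3994 + 0.4799| = 1.8794


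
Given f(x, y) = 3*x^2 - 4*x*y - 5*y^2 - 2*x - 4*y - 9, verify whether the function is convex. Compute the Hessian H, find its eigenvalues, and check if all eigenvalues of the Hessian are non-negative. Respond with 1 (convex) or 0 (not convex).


The Hessian of f(x,y) = 3*x^2 - 4*x*y - 5*y^2 - 2*x - 4*y - 9 is:
H = [[6, -4], [-4, -10]]
Trace = 6 - 10 = -4
Determinant = 6*-10 - (-4)^2 = -76
Discriminant = (-4)^2 - 4*-76 = 320.0
Eigenvalues: lambda_1 = -10.9443, lambda_2 = 6.9443
The function is not convex.

0


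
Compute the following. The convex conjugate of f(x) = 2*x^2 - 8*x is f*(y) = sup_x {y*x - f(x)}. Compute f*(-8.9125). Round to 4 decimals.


f*(y) = sup_x {y*x - a*x^2 - b*x} = sup_x {(y-b)*x - a*x^2}
FOC: (y - b) - 2a*x = 0 => x* = (y - b)/(2a)
x* = (-8.9125 + 8)/(2*2) = -0.2281
f*(-8.9125) = (y-b)^2/(4a) = (-8.9125 + 8)^2/(4*2)
= 0.8327/8 = 0.1041


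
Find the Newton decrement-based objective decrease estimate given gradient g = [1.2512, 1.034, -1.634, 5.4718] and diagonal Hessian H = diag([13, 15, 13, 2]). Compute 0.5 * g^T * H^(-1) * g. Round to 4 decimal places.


Step 1: H is diagonal, so H^(-1) * g = [0.0962, 0.0689, -0.1257, 2.7359].
Step 2: g^T H^(-1) g = sum_i g_i^2 / H_ii
  = (1.2512)^2/13 + (1.034)^2/15 + (-1.634)^2/13 + (5.4718)^2/2
  = 0.1204 + 0.0713 + 0.2054 + 14.9703 = 15.3674
Step 3: Objective decrease = 0.5 * g^T H^(-1) g = 7.6837


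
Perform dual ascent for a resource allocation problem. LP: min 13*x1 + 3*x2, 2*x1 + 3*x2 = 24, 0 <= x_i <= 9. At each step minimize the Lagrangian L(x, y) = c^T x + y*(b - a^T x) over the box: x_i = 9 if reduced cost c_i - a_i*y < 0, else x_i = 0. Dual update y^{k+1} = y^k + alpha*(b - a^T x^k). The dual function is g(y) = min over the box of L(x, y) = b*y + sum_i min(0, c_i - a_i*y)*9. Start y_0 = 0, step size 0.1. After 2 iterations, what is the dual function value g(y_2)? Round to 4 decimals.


Dual ascent for LP: min 13*x1 + 3*x2, 2*x1 + 3*x2 = 24, 0 <= x_i <= 9
Step 1: y^k = 0.0, reduced costs: (13.0, 3.0)
  x^k = (0.0, 0.0), subgradient = b - a^T x = 24.0
  y^{k+1} = 0.0 + 0.1*24.0 = 2.4
Step 2: y^k = 2.4, reduced costs: (8.2, -4.2)
  x^k = (0.0, 9.0), subgradient = b - a^T x = -3.0
  y^{k+1} = 2.4 + 0.1*-3.0 = 2.1
Dual objective at y_2 = 2.1: reduced costs (8.8, -3.3), box minimizer x = (0.0, 9.0)
g(y_2) = b*y + (c1 - a1*y)*x1 + (c2 - a2*y)*x2 = 24*2.1 + 8.8*0.0 + (-3.3)*9.0 = 50.4 + 0.0 - 29.7 = 20.7


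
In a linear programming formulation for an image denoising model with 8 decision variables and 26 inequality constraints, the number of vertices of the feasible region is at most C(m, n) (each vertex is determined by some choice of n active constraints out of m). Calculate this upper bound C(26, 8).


Each vertex corresponds to some choice of n active constraints out of m, so the number of vertices is at most C(m, n) = m! / (n!(m-n)!).
m = 26, n = 8
Numerator: 26 * 25 * 24 * 23 * 22 * 21 * 20 * 19
Denominator: 8! = 40320
C(26, 8) = 1562275


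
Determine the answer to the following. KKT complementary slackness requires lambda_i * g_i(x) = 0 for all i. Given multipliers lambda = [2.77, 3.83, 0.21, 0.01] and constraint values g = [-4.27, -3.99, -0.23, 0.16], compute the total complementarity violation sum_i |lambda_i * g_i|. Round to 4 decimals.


KKT complementary slackness check:
lambda_1 * g_1 = 2.77 * -4.27 = -11.8279
lambda_2 * g_2 = 3.83 * -3.99 = -15.2817
lambda_3 * g_3 = 0.21 * -0.23 = -0.0483
lambda_4 * g_4 = 0.01 * 0.16 = 0.0016
Total violation = 11.8279 + 15.2817 + 0.0483 + 0.0016 = 27.1595


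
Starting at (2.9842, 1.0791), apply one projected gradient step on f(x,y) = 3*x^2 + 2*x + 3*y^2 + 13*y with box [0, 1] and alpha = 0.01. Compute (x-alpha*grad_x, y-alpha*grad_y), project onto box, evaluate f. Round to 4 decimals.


Step 1: Compute gradient at (2.9842, 1.0791).
grad_x = 2*3*2.9842 + 2 = 19.9052
grad_y = 2*3*1.0791 + 13 = 19.4746
Step 2: Gradient step.
x_raw = 2.9842 - 0.01*19.9052 = 2.7851
y_raw = 1.0791 - 0.01*19.4746 = 0.8844
Step 3: Project onto [0, 1].
x_proj = clip(2.7851) = 1.0
y_proj = clip(0.8844) = 0.8844
Step 4: Evaluate f.
f(1.0, 0.8844) = 18.8428


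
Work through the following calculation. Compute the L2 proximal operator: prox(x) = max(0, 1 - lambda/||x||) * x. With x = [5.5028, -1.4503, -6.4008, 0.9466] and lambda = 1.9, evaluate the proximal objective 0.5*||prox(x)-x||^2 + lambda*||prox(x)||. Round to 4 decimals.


Step 1: Compute ||x||.
||x|| = 8.6169
Step 2: Compute scaling factor.
scale = max(0, 1 - 1.9/8.6169) = 0.7795
Step 3: prox(x) = [4.2894, -1.1305, -4.9894, 0.7379]
||prox(x)|| = 6.7169
Step 4: Proximal objective.
0.5*||prox-x||^2 = 1.805
lambda*||prox|| = 12.7621
Total = 14.5671


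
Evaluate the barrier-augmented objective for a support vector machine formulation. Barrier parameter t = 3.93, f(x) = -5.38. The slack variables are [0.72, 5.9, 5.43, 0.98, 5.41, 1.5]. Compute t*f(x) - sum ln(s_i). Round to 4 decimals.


Step 1: Compute log-barrier.
ln values: [-0.3285, 1.775, 1.6919, -0.0202, 1.6882, 0.4055]
phi = -(-0.3285 + 1.775 + 1.6919 - 0.0202 + 1.6882 + 0.4055) = -5.2119
Step 2: Compute augmented objective.
t*f(x) = 3.93*-5.38 = -21.1434
Total = -21.1434 - 5.2119 = -26.3553


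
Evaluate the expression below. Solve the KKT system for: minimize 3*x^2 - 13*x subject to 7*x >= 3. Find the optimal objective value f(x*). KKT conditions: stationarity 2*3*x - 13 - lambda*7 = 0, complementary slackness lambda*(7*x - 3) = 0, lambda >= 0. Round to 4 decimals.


Step 1: Try lambda = 0 (constraint inactive).
Stationarity: 2*3*x - 13 = 0
x* = 13/(2*3) = 13/6 = 2.1667 (rounded; the exact value 13/6 is used below)
Check constraint: 7*2.1667 = 15.1669 >= 3 -- satisfied.
Step 2: Compute optimal value.
f(x*) = 3*(13/6)^2 - 13*(13/6) = -14.0833


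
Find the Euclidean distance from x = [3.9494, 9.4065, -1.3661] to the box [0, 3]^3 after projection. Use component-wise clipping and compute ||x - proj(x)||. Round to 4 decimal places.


Project each component onto [0, 3].
clip(3.9494) = 3.0, clip(9.4065) = 3.0, clip(-1.3661) = 0.0
Projection = [3.0, 3.0, 0.0]
Squared diffs: [0.9014, 41.0432, 1.8662]
Distance = sqrt(43.8108) = 6.619


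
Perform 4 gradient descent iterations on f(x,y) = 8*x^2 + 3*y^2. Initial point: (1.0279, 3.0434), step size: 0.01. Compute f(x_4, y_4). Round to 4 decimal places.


Gradient descent on f(x,y) = 8*x^2 + 3*y^2.
Starting point: (1.0279, 3.0434), alpha = 0.01
Step 1: grad_x = 2*8*1.0279 = 16.4464, grad_y = 2*3*3.0434 = 18.2604
  x_1 = 1.0279 - 0.01*16.4464 = 0.8634
  y_1 = 3.0434 - 0.01*18.2604 = 2.8608
Step 2: grad_x = 2*8*0.8634 = 13.815, grad_y = 2*3*2.8608 = 17.1648
  x_2 = 0.8634 - 0.01*13.815 = 0.7253
  y_2 = 2.8608 - 0.01*17.1648 = 2.6891
Step 3: grad_x = 2*8*0.7253 = 11.6046, grad_y = 2*3*2.6891 = 16.1349
  x_3 = 0.7253 - 0.01*11.6046 = 0.6092
  y_3 = 2.6891 - 0.01*16.1349 = 2.5278
Step 4: grad_x = 2*8*0.6092 = 9.7478, grad_y = 2*3*2.5278 = 15.1668
  x_4 = 0.6092 - 0.01*9.7478 = 0.5118
  y_4 = 2.5278 - 0.01*15.1668 = 2.3761
f(0.5118, 2.3761) = 8*0.5118^2 + 3*2.3761^2 = 19.0332


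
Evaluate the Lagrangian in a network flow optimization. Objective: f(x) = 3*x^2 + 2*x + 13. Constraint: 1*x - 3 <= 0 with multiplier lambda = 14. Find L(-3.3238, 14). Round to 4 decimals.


Step 1: Evaluate f(x).
f(-3.3238) = 3*(-3.3238)^2 + 2*(-3.3238) + 13 = 39.4953
Step 2: Evaluate g(x).
g(-3.3238) = 1*-3.3238 - 3 = -6.3238
Step 3: Compute Lagrangian.
L = 39.4953 + 14*-6.3238 = -49.0379


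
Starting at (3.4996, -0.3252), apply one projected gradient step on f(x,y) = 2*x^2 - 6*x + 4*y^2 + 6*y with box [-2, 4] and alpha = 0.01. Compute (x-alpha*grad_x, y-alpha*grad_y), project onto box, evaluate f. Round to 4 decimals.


Step 1: Compute gradient at (3.4996, -0.3252).
grad_x = 2*2*3.4996 - 6 = 7.9984
grad_y = 2*4*-0.3252 + 6 = 3.3984
Step 2: Gradient step.
x_raw = 3.4996 - 0.01*7.9984 = 3.4196
y_raw = -0.3252 - 0.01*3.3984 = -0.3592
Step 3: Project onto [-2, 4].
x_proj = clip(3.4196) = 3.4196
y_proj = clip(-0.3592) = -0.3592
Step 4: Evaluate f.
f(3.4196, -0.3592) = 1.2308


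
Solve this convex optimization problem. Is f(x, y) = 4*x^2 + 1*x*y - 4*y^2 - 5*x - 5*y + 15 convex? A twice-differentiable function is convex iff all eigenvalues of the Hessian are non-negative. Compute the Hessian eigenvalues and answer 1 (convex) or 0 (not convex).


The Hessian of f(x,y) = 4*x^2 + 1*x*y - 4*y^2 - 5*x - 5*y + 15 is:
H = [[8, 1], [1, -8]]
Trace = 8 - 8 = 0
Determinant = 8*-8 - (1)^2 = -65
Discriminant = (0)^2 - 4*-65 = 260.0
Eigenvalues: lambda_1 = -8.0623, lambda_2 = 8.0623
The function is not convex.

0


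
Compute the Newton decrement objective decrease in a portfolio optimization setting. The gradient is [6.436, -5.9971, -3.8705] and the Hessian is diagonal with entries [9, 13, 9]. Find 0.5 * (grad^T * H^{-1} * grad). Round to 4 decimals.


Step 1: H is diagonal, so H^(-1) * g = [0.7151, -0.4613, -0.4301].
Step 2: g^T H^(-1) g = sum_i g_i^2 / H_ii
  = (6.436)^2/9 + (-5.9971)^2/13 + (-3.8705)^2/9
  = 4.6025 + 2.7666 + 1.6645 = 9.0335
Step 3: Objective decrease = 0.5 * g^T H^(-1) g = 4.5168


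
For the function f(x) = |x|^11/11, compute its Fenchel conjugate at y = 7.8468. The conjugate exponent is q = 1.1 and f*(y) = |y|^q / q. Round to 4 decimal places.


The conjugate exponent q satisfies 1/p + 1/q = 1.
p = 11, so q = 11/(11 - 1) = 1.1
|y|^q = 7.8468^1.1 = 9.6419
f*(7.8468) = 9.6419 / 1.1 = 8.7653


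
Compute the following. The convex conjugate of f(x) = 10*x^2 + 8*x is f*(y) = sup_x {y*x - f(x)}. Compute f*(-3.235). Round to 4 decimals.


f*(y) = sup_x {y*x - a*x^2 - b*x} = sup_x {(y-b)*x - a*x^2}
FOC: (y - b) - 2a*x = 0 => x* = (y - b)/(2a)
x* = (-3.235 - 8)/(2*10) = -0.5618
f*(-3.235) = (y-b)^2/(4a) = (-3.235 - 8)^2/(4*10)
= 126.2252/40 = 3.1556


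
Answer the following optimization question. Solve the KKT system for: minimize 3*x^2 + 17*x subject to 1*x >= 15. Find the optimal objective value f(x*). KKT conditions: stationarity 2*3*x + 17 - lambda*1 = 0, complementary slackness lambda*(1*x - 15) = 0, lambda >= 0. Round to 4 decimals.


Step 1: Try lambda = 0 (constraint inactive).
x_unc = -17/(2*3) = -2.8333
Check: 1*-2.8333 = -2.8333 < 15 -- violated!
Step 2: Constraint must be active: 1*x = 15
x* = 15/1 = 15.0
lambda = (2*3*15.0 + 17)/1 = 107.0
Step 3: Compute optimal value.
f(x*) = 3*15.0^2 + 17*15.0 = 930.0


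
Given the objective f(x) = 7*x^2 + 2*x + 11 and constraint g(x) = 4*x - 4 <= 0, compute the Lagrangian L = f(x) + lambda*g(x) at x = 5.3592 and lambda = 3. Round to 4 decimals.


Step 1: Evaluate f(x).
f(5.3592) = 7*5.3592^2 + 2*5.3592 + 11 = 222.7656
Step 2: Evaluate g(x).
g(5.3592) = 4*5.3592 - 4 = 17.4368
Step 3: Compute Lagrangian.
L = 222.7656 + 3*17.4368 = 275.076


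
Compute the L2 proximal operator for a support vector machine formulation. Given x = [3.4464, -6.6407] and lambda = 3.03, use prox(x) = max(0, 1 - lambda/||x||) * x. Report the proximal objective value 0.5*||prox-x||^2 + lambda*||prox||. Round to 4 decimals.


Step 1: Compute ||x||.
||x|| = 7.4817
Step 2: Compute scaling factor.
scale = max(0, 1 - 3.03/7.4817) = 0.595
Step 3: prox(x) = [2.0507, -3.9513]
||prox(x)|| = 4.4517
Step 4: Proximal objective.
0.5*||prox-x||^2 = 4.5905
lambda*||prox|| = 13.4887
Total = 18.0792


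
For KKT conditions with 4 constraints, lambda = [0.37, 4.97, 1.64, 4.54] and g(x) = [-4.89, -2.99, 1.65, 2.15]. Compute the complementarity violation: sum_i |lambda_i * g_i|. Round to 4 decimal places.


KKT complementary slackness check:
lambda_1 * g_1 = 0.37 * -4.89 = -1.8093
lambda_2 * g_2 = 4.97 * -2.99 = -14.8603
lambda_3 * g_3 = 1.64 * 1.65 = 2.706
lambda_4 * g_4 = 4.54 * 2.15 = 9.761
Total violation = 1.8093 + 14.8603 + 2.706 + 9.761 = 29.1366


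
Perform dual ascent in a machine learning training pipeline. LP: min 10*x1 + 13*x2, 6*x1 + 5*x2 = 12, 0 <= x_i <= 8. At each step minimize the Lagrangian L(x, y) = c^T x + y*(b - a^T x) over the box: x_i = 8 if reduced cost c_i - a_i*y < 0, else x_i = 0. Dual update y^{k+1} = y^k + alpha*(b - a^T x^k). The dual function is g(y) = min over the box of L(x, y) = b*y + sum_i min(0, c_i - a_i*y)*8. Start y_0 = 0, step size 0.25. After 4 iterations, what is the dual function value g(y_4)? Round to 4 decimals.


Dual ascent for LP: min 10*x1 + 13*x2, 6*x1 + 5*x2 = 12, 0 <= x_i <= 8
Step 1: y^k = 0.0, reduced costs: (10.0, 13.0)
  x^k = (0.0, 0.0), subgradient = b - a^T x = 12.0
  y^{k+1} = 0.0 + 0.25*12.0 = 3.0
Step 2: y^k = 3.0, reduced costs: (-8.0, -2.0)
  x^k = (8.0, 8.0), subgradient = b - a^T x = -76.0
  y^{k+1} = 3.0 + 0.25*-76.0 = -16.0
Step 3: y^k = -16.0, reduced costs: (106.0, 93.0)
  x^k = (0.0, 0.0), subgradient = b - a^T x = 12.0
  y^{k+1} = -16.0 + 0.25*12.0 = -13.0
Step 4: y^k = -13.0, reduced costs: (88.0, 78.0)
  x^k = (0.0, 0.0), subgradient = b - a^T x = 12.0
  y^{k+1} = -13.0 + 0.25*12.0 = -10.0
Dual objective at y_4 = -10.0: reduced costs (70.0, 63.0), box minimizer x = (0.0, 0.0)
g(y_4) = b*y + (c1 - a1*y)*x1 + (c2 - a2*y)*x2 = 12*(-10.0) + 70.0*0.0 + 63.0*0.0 = -120.0 + 0.0 + 0.0 = -120.0


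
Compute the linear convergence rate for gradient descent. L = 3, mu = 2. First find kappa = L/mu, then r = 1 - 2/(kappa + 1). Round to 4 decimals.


Step 1: Compute the condition number.
kappa = L/mu = 3/2 = 1.5
Step 2: Compute the convergence rate.
r = 1 - 2/(kappa + 1) = 1 - 2*mu/(L + mu) = (L - mu)/(L + mu) = 1/5 = 0.2


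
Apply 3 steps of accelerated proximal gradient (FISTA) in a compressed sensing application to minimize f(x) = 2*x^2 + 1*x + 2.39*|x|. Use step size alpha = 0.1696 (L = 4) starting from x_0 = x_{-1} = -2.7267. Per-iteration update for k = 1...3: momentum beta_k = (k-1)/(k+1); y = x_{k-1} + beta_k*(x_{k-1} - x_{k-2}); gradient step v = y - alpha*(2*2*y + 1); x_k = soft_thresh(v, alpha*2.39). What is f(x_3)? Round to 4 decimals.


FISTA on f(x) = 2*x^2 + 1*x + 2.39*|x|
L = 4, alpha = 0.1696
Iteration 1: beta = 0.0, y = -2.7267 + 0.0*(-2.7267 + 2.7267) = -2.7267
  grad(y) = -9.9068, v = y - alpha*grad = -1.0465
  prox(v) = soft_thresh(-1.0465, 0.4053) = -0.6412
Iteration 2: beta = 0.3333, y = -0.6412 + 0.3333*(-0.6412 + 2.7267) = 0.054
  grad(y) = 1.2161, v = y - alpha*grad = -0.1522
  prox(v) = soft_thresh(-0.1522, 0.4053) = 0.0
Iteration 3: beta = 0.5, y = 0.0 + 0.5*(0.0 + 0.6412) = 0.3206
  grad(y) = 2.2823, v = y - alpha*grad = -0.0665
  prox(v) = soft_thresh(-0.0665, 0.4053) = 0.0
f(x_3) = 2*0.0^2 + 1*0.0 + 2.39*|0.0| = 0.0


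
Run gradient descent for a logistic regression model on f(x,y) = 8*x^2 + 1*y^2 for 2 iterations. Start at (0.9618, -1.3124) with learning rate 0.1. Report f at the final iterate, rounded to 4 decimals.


Gradient descent on f(x,y) = 8*x^2 + 1*y^2.
Starting point: (0.9618, -1.3124), alpha = 0.1
Step 1: grad_x = 2*8*0.9618 = 15.3888, grad_y = 2*1*-1.3124 = -2.6248
  x_1 = 0.9618 - 0.1*15.3888 = -0.5771
  y_1 = -1.3124 - 0.1*-2.6248 = -1.0499
Step 2: grad_x = 2*8*-0.5771 = -9.2333, grad_y = 2*1*-1.0499 = -2.0998
  x_2 = -0.5771 - 0.1*-9.2333 = 0.3462
  y_2 = -1.0499 - 0.1*-2.0998 = -0.8399
f(0.3462, -0.8399) = 8*0.3462^2 + 1*(-0.8399)^2 = 1.6646


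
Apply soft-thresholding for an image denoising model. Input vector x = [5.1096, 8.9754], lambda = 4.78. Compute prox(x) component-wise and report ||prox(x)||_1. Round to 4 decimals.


Soft-thresholding with lambda = 4.78:
prox(5.1096) = sign(5.1096)*max(|5.1096| - 4.78, 0) = 0.3296
prox(8.9754) = sign(8.9754)*max(|8.9754| - 4.78, 0) = 4.1954
prox(x) = [0.3296, 4.1954]
||prox(x)||_1 = 0.3296 + 4.1954 = 4.525


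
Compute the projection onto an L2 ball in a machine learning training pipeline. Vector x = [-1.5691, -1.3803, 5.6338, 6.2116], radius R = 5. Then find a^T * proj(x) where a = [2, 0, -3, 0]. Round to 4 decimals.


Step 1: Compute ||x|| (intermediates to 6 decimals).
||x|| = sqrt((-1.5691)^2 + (-1.3803)^2 + 5.6338^2 + 6.2116^2) = 8.642394
Step 2: Project.
Since ||x|| > R, scale = R/||x|| = 5/8.642394 = 0.578543, proj(x) = scale * x
proj(x) = [-0.907792, -0.798563, 3.259396, 3.593678]
Step 3: Dot product.
a^T * proj(x) = 2*(-0.907792) + 0*(-0.798563) - 3*3.259396 + 0*3.593678 = -11.5938


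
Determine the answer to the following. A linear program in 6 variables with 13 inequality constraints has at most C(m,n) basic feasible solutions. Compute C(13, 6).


Each vertex corresponds to some choice of n active constraints out of m, so the number of vertices is at most C(m, n) = m! / (n!(m-n)!).
m = 13, n = 6
Numerator: 13 * 12 * 11 * 10 * 9 * 8
Denominator: 6! = 720
C(13, 6) = 1716


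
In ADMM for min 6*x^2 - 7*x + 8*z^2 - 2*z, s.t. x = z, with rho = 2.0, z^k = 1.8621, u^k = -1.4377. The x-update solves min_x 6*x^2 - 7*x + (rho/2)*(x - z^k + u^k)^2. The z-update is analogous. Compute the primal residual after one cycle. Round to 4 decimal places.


ADMM iteration with rho = 2.0, z^k = 1.8621, u^k = -1.4377
Step 1: x-update.
Minimize 6*x^2 - 7*x + (2.0/2)*(x - 1.8621 - 1.4377)^2
FOC: (2*6 + 2.0)*x = 7 + 2.0*(1.8621 + 1.4377)
x^{k+1} = 0.9714
Step 2: z-update.
Minimize 8*z^2 - 2*z + (2.0/2)*(0.9714 - z - 1.4377)^2
FOC: (2*8 + 2.0)*z = 2 + 2.0*(0.9714 - 1.4377)
z^{k+1} = 0.0593
Step 3: u-update.
u^{k+1} = -1.4377 + 0.9714 - 0.0593 = -0.5256
Step 4: Primal residual = |0.9714 - 0.0593| = 0.9121


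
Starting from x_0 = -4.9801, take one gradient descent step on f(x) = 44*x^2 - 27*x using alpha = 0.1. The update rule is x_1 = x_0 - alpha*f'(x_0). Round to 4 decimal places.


We compute the gradient at x_0 and apply the update.
f'(x) = 88*x - 27
f'(-4.9801) = 88*-4.9801 - 27 = -465.2488
x_1 = -4.9801 - 0.1*-465.2488 = 41.5448


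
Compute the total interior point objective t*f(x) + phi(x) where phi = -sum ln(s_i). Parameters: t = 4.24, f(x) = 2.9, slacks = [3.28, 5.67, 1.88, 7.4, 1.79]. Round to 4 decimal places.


Step 1: Compute log-barrier.
ln values: [1.1878, 1.7352, 0.6313, 2.0015, 0.5822]
phi = -(1.1878 + 1.7352 + 0.6313 + 2.0015 + 0.5822) = -6.138
Step 2: Compute augmented objective.
t*f(x) = 4.24*2.9 = 12.296
Total = 12.296 - 6.138 = 6.158


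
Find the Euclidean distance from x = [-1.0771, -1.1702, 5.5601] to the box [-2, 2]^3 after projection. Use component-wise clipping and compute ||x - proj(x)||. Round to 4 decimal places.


Project each component onto [-2, 2].
clip(-1.0771) = -1.0771, clip(-1.1702) = -1.1702, clip(5.5601) = 2.0
Projection = [-1.0771, -1.1702, 2.0]
Squared diffs: [0.0, 0.0, 12.6743]
Distance = sqrt(12.6743) = 3.5601


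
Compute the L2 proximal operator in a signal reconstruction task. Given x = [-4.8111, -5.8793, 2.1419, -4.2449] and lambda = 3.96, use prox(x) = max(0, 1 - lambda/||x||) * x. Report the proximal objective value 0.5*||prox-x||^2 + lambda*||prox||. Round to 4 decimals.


Step 1: Compute ||x||.
||x|| = 8.9621
Step 2: Compute scaling factor.
scale = max(0, 1 - 3.96/8.9621) = 0.5581
Step 3: prox(x) = [-2.6853, -3.2815, 1.1955, -2.3693]
||prox(x)|| = 5.0021
Step 4: Proximal objective.
0.5*||prox-x||^2 = 7.8408
lambda*||prox|| = 19.8083
Total = 27.6492


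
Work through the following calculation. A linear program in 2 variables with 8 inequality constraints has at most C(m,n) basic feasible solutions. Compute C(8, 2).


Each vertex corresponds to some choice of n active constraints out of m, so the number of vertices is at most C(m, n) = m! / (n!(m-n)!).
m = 8, n = 2
Numerator: 8 * 7
Denominator: 2! = 2
C(8, 2) = 28


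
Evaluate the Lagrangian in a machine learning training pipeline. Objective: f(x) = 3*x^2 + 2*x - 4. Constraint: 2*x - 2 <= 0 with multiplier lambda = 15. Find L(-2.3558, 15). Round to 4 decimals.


Step 1: Evaluate f(x).
f(-2.3558) = 3*(-2.3558)^2 + 2*(-2.3558) - 4 = 7.9378
Step 2: Evaluate g(x).
g(-2.3558) = 2*-2.3558 - 2 = -6.7116
Step 3: Compute Lagrangian.
L = 7.9378 + 15*-6.7116 = -92.7362


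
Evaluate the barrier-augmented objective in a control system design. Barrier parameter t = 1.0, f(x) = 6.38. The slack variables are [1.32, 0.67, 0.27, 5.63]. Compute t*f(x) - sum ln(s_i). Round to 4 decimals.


Step 1: Compute log-barrier.
ln values: [0.2776, -0.4005, -1.3093, 1.7281]
phi = -(0.2776 - 0.4005 - 1.3093 + 1.7281) = -0.2959
Step 2: Compute augmented objective.
t*f(x) = 1.0*6.38 = 6.38
Total = 6.38 - 0.2959 = 6.0841


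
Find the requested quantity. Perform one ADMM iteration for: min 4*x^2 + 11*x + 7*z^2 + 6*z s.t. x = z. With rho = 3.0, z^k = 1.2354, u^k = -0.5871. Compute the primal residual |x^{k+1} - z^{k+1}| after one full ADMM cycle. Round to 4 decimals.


ADMM iteration with rho = 3.0, z^k = 1.2354, u^k = -0.5871
Step 1: x-update.
Minimize 4*x^2 + 11*x + (3.0/2)*(x - 1.2354 - 0.5871)^2
FOC: (2*4 + 3.0)*x = -11 + 3.0*(1.2354 + 0.5871)
x^{k+1} = -0.503
Step 2: z-update.
Minimize 7*z^2 + 6*z + (3.0/2)*(-0.503 - z - 0.5871)^2
FOC: (2*7 + 3.0)*z = -6 + 3.0*(-0.503 - 0.5871)
z^{k+1} = -0.5453
Step 3: u-update.
u^{k+1} = -0.5871 - 0.503 + 0.5453 = -0.5448
Step 4: Primal residual = |-0.503 + 0.5453| = 0.0423


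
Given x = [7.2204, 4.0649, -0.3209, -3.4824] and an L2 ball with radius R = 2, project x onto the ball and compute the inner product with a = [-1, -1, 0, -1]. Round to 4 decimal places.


Step 1: Compute ||x|| (intermediates to 6 decimals).
||x|| = sqrt(7.2204^2 + 4.0649^2 + (-0.3209)^2 + (-3.4824)^2) = 8.993758
Step 2: Project.
Since ||x|| > R, scale = R/||x|| = 2/8.993758 = 0.222376, proj(x) = scale * x
proj(x) = [1.605644, 0.903936, -0.07136, -0.774402]
Step 3: Dot product.
a^T * proj(x) = -1*1.605644 - 1*0.903936 + 0*(-0.07136) - 1*(-0.774402) = -1.7352


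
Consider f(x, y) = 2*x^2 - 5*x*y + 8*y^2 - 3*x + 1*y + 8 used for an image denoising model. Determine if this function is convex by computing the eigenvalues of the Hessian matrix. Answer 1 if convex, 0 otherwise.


The Hessian of f(x,y) = 2*x^2 - 5*x*y + 8*y^2 - 3*x + 1*y + 8 is:
H = [[4, -5], [-5, 16]]
Trace = 4 + 16 = 20
Determinant = 4*16 - (-5)^2 = 39
Discriminant = (20)^2 - 4*39 = 244.0
Eigenvalues: lambda_1 = 2.1898, lambda_2 = 17.8102
The function is convex.

1


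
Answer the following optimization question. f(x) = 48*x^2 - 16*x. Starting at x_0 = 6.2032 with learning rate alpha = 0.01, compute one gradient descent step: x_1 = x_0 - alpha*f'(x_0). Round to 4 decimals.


We compute the gradient at x_0 and apply the update.
f'(x) = 96*x - 16
f'(6.2032) = 96*6.2032 - 16 = 579.5072
x_1 = 6.2032 - 0.01*579.5072 = 0.4081


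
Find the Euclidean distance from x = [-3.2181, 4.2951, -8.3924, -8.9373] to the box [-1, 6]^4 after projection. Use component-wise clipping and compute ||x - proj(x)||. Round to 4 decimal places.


Project each component onto [-1, 6].
clip(-3.2181) = -1.0, clip(4.2951) = 4.2951, clip(-8.3924) = -1.0, clip(-8.9373) = -1.0
Projection = [-1.0, 4.2951, -1.0, -1.0]
Squared diffs: [4.92, 0.0, 54.6476, 63.0007]
Distance = sqrt(122.5683) = 11.0711


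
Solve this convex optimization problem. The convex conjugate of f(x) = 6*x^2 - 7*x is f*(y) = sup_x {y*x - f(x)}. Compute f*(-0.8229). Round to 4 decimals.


f*(y) = sup_x {y*x - a*x^2 - b*x} = sup_x {(y-b)*x - a*x^2}
FOC: (y - b) - 2a*x = 0 => x* = (y - b)/(2a)
x* = (-0.8229 + 7)/(2*6) = 0.5148
f*(-0.8229) = (y-b)^2/(4a) = (-0.8229 + 7)^2/(4*6)
= 38.1566/24 = 1.5899


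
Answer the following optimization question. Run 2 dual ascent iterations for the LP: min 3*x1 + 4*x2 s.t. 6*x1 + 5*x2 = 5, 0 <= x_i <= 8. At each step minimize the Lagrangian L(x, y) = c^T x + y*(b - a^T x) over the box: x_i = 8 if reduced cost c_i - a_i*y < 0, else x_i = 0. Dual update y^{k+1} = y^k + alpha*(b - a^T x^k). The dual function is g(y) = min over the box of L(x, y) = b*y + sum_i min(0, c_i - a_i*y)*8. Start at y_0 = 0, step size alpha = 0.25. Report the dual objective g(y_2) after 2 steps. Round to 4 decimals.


Dual ascent for LP: min 3*x1 + 4*x2, 6*x1 + 5*x2 = 5, 0 <= x_i <= 8
Step 1: y^k = 0.0, reduced costs: (3.0, 4.0)
  x^k = (0.0, 0.0), subgradient = b - a^T x = 5.0
  y^{k+1} = 0.0 + 0.25*5.0 = 1.25
Step 2: y^k = 1.25, reduced costs: (-4.5, -2.25)
  x^k = (8.0, 8.0), subgradient = b - a^T x = -83.0
  y^{k+1} = 1.25 + 0.25*-83.0 = -19.5
Dual objective at y_2 = -19.5: reduced costs (120.0, 101.5), box minimizer x = (0.0, 0.0)
g(y_2) = b*y + (c1 - a1*y)*x1 + (c2 - a2*y)*x2 = 5*(-19.5) + 120.0*0.0 + 101.5*0.0 = -97.5 + 0.0 + 0.0 = -97.5


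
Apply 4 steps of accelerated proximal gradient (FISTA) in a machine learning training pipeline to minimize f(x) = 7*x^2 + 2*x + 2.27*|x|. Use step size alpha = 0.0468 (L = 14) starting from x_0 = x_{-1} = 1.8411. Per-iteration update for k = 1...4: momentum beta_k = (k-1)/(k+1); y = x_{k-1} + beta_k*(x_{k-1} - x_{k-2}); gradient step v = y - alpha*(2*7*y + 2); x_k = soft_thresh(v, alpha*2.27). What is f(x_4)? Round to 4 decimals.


FISTA on f(x) = 7*x^2 + 2*x + 2.27*|x|
L = 14, alpha = 0.0468
Iteration 1: beta = 0.0, y = 1.8411 + 0.0*(1.8411 - 1.8411) = 1.8411
  grad(y) = 27.7754, v = y - alpha*grad = 0.5412
  prox(v) = soft_thresh(0.5412, 0.1062) = 0.435
Iteration 2: beta = 0.3333, y = 0.435 + 0.3333*(0.435 - 1.8411) = -0.0337
  grad(y) = 1.5277, v = y - alpha*grad = -0.1052
  prox(v) = soft_thresh(-0.1052, 0.1062) = 0.0
Iteration 3: beta = 0.5, y = 0.0 + 0.5*(0.0 - 0.435) = -0.2175
  grad(y) = -1.0448, v = y - alpha*grad = -0.1686
  prox(v) = soft_thresh(-0.1686, 0.1062) = -0.0624
Iteration 4: beta = 0.6, y = -0.0624 + 0.6*(-0.0624 - 0.0) = -0.0998
  grad(y) = 0.6033, v = y - alpha*grad = -0.128
  prox(v) = soft_thresh(-0.128, 0.1062) = -0.0218
f(x_4) = 7*(-0.0218)^2 + 2*(-0.0218) + 2.27*|-0.0218| = 0.0092


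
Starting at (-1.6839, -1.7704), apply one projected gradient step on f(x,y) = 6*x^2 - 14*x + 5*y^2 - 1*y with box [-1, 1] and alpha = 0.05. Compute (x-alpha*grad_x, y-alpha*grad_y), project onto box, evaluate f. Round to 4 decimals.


Step 1: Compute gradient at (-1.6839, -1.7704).
grad_x = 2*6*-1.6839 - 14 = -34.2068
grad_y = 2*5*-1.7704 - 1 = -18.704
Step 2: Gradient step.
x_raw = -1.6839 - 0.05*-34.2068 = 0.0264
y_raw = -1.7704 - 0.05*-18.704 = -0.8352
Step 3: Project onto [-1, 1].
x_proj = clip(0.0264) = 0.0264
y_proj = clip(-0.8352) = -0.8352
Step 4: Evaluate f.
f(0.0264, -0.8352) = 3.957


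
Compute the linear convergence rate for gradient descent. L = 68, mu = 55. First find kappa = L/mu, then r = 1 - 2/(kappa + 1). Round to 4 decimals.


Step 1: Compute the condition number.
kappa = L/mu = 68/55 = 1.2364
Step 2: Compute the convergence rate.
r = 1 - 2/(kappa + 1) = 1 - 2*mu/(L + mu) = (L - mu)/(L + mu) = 13/123 = 0.1057


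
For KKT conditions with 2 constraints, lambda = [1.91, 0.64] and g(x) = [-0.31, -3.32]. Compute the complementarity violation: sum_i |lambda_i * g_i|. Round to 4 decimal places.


KKT complementary slackness check:
lambda_1 * g_1 = 1.91 * -0.31 = -0.5921
lambda_2 * g_2 = 0.64 * -3.32 = -2.1248
Total violation = 0.5921 + 2.1248 = 2.7169


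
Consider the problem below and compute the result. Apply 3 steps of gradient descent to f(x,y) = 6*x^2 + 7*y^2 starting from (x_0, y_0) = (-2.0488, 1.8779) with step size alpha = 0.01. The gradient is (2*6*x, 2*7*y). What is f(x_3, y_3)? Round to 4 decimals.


Gradient descent on f(x,y) = 6*x^2 + 7*y^2.
Starting point: (-2.0488, 1.8779), alpha = 0.01
Step 1: grad_x = 2*6*-2.0488 = -24.5856, grad_y = 2*7*1.8779 = 26.2906
  x_1 = -2.0488 - 0.01*-24.5856 = -1.8029
  y_1 = 1.8779 - 0.01*26.2906 = 1.615
Step 2: grad_x = 2*6*-1.8029 = -21.6353, grad_y = 2*7*1.615 = 22.6099
  x_2 = -1.8029 - 0.01*-21.6353 = -1.5866
  y_2 = 1.615 - 0.01*22.6099 = 1.3889
Step 3: grad_x = 2*6*-1.5866 = -19.0391, grad_y = 2*7*1.3889 = 19.4445
  x_3 = -1.5866 - 0.01*-19.0391 = -1.3962
  y_3 = 1.3889 - 0.01*19.4445 = 1.1944
f(-1.3962, 1.1944) = 6*(-1.3962)^2 + 7*1.1944^2 = 21.6832


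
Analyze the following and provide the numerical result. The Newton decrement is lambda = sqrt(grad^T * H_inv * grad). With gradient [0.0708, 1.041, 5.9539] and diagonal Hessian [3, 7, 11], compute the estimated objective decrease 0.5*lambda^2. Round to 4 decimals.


Step 1: H is diagonal, so H^(-1) * g = [0.0236, 0.1487, 0.5413].
Step 2: g^T H^(-1) g = sum_i g_i^2 / H_ii
  = (0.0708)^2/3 + (1.041)^2/7 + (5.9539)^2/11
  = 0.0017 + 0.1548 + 3.2226 = 3.3791
Step 3: Objective decrease = 0.5 * g^T H^(-1) g = 1.6896


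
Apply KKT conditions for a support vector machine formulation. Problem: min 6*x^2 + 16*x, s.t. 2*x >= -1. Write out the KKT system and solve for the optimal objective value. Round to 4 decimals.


Step 1: Try lambda = 0 (constraint inactive).
x_unc = -16/(2*6) = -1.3333
Check: 2*-1.3333 = -2.6666 < -1 -- violated!
Step 2: Constraint must be active: 2*x = -1
x* = -1/2 = -0.5
lambda = (2*6*(-0.5) + 16)/2 = 5.0
Step 3: Compute optimal value.
f(x*) = 6*(-0.5)^2 + 16*(-0.5) = -6.5


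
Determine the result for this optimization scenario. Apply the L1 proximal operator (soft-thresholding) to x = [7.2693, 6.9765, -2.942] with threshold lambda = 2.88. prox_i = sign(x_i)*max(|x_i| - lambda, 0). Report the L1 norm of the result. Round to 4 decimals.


Soft-thresholding with lambda = 2.88:
prox(7.2693) = sign(7.2693)*max(|7.2693| - 2.88, 0) = 4.3893
prox(6.9765) = sign(6.9765)*max(|6.9765| - 2.88, 0) = 4.0965
prox(-2.942) = sign(-2.942)*max(|-2.942| - 2.88, 0) = -0.062
prox(x) = [4.3893, 4.0965, -0.062]
||prox(x)||_1 = 4.3893 + 4.0965 + 0.062 = 8.5478


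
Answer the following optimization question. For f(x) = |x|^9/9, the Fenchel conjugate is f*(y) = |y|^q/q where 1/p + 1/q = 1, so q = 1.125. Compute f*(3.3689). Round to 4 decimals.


The conjugate exponent q satisfies 1/p + 1/q = 1.
p = 9, so q = 9/(9 - 1) = 1.125
|y|^q = 3.3689^1.125 = 3.9212
f*(3.3689) = 3.9212 / 1.125 = 3.4856


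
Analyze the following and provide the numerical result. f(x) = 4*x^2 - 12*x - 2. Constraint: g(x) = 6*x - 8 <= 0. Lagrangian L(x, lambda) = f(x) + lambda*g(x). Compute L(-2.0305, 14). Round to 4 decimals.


Step 1: Evaluate f(x).
f(-2.0305) = 4*(-2.0305)^2 - 12*(-2.0305) - 2 = 38.8577
Step 2: Evaluate g(x).
g(-2.0305) = 6*-2.0305 - 8 = -20.183
Step 3: Compute Lagrangian.
L = 38.8577 + 14*-20.183 = -243.7043


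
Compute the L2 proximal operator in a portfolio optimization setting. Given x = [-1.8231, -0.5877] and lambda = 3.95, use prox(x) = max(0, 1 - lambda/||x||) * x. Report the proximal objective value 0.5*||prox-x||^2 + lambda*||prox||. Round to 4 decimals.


Step 1: Compute ||x||.
||x|| = 1.9155
Step 2: Compute scaling factor.
scale = max(0, 1 - 3.95/1.9155) = 0.0
Step 3: prox(x) = [-0.0, -0.0]
||prox(x)|| = 0.0
Step 4: Proximal objective.
0.5*||prox-x||^2 = 1.8345
lambda*||prox|| = 0.0
Total = 1.8345


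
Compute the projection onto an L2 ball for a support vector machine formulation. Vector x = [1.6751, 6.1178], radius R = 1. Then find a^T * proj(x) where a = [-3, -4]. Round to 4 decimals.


Step 1: Compute ||x|| (intermediates to 6 decimals).
||x|| = sqrt(1.6751^2 + 6.1178^2) = 6.342983
Step 2: Project.
Since ||x|| > R, scale = R/||x|| = 1/6.342983 = 0.157655, proj(x) = scale * x
proj(x) = [0.264088, 0.964502]
Step 3: Dot product.
a^T * proj(x) = -3*0.264088 - 4*0.964502 = -4.6503


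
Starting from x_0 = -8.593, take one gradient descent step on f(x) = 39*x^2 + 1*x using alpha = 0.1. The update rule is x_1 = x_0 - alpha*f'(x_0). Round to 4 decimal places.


We compute the gradient at x_0 and apply the update.
f'(x) = 78*x + 1
f'(-8.593) = 78*-8.593 + 1 = -669.254
x_1 = -8.593 - 0.1*-669.254 = 58.3324


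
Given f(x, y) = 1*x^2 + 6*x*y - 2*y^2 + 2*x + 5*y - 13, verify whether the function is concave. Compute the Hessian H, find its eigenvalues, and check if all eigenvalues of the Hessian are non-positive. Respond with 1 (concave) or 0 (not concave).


The Hessian of f(x,y) = 1*x^2 + 6*x*y - 2*y^2 + 2*x + 5*y - 13 is:
H = [[2, 6], [6, -4]]
Trace = 2 - 4 = -2
Determinant = 2*-4 - (6)^2 = -44
Discriminant = (-2)^2 - 4*-44 = 180.0
Eigenvalues: lambda_1 = -7.7082, lambda_2 = 5.7082
The function is not concave.

0


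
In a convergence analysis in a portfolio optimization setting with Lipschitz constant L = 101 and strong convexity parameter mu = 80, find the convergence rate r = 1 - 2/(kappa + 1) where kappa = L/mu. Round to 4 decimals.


Step 1: Compute the condition number.
kappa = L/mu = 101/80 = 1.2625
Step 2: Compute the convergence rate.
r = 1 - 2/(kappa + 1) = 1 - 2*mu/(L + mu) = (L - mu)/(L + mu) = 21/181 = 0.116


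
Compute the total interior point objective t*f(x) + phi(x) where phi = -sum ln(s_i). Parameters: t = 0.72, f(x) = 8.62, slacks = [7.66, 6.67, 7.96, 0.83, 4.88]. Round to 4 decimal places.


Step 1: Compute log-barrier.
ln values: [2.036, 1.8976, 2.0744, -0.1863, 1.5851]
phi = -(2.036 + 1.8976 + 2.0744 - 0.1863 + 1.5851) = -7.4069
Step 2: Compute augmented objective.
t*f(x) = 0.72*8.62 = 6.2064
Total = 6.2064 - 7.4069 = -1.2005


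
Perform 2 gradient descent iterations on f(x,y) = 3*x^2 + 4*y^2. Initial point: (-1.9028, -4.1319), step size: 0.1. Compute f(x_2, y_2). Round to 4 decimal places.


Gradient descent on f(x,y) = 3*x^2 + 4*y^2.
Starting point: (-1.9028, -4.1319), alpha = 0.1
Step 1: grad_x = 2*3*-1.9028 = -11.4168, grad_y = 2*4*-4.1319 = -33.0552
  x_1 = -1.9028 - 0.1*-11.4168 = -0.7611
  y_1 = -4.1319 - 0.1*-33.0552 = -0.8264
Step 2: grad_x = 2*3*-0.7611 = -4.5667, grad_y = 2*4*-0.8264 = -6.611
  x_2 = -0.7611 - 0.1*-4.5667 = -0.3044
  y_2 = -0.8264 - 0.1*-6.611 = -0.1653
f(-0.3044, -0.1653) = 3*(-0.3044)^2 + 4*(-0.1653)^2 = 0.3873


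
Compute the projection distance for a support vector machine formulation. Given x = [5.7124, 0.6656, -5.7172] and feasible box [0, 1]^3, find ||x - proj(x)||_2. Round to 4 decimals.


Project each component onto [0, 1].
clip(5.7124) = 1.0, clip(0.6656) = 0.6656, clip(-5.7172) = 0.0
Projection = [1.0, 0.6656, 0.0]
Squared diffs: [22.2067, 0.0, 32.6864]
Distance = sqrt(54.8931) = 7.409


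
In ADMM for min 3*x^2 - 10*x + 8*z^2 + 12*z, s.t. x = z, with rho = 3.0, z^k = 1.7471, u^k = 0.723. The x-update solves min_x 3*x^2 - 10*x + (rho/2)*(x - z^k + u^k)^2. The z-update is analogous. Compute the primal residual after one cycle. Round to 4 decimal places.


ADMM iteration with rho = 3.0, z^k = 1.7471, u^k = 0.723
Step 1: x-update.
Minimize 3*x^2 - 10*x + (3.0/2)*(x - 1.7471 + 0.723)^2
FOC: (2*3 + 3.0)*x = 10 + 3.0*(1.7471 - 0.723)
x^{k+1} = 1.4525
Step 2: z-update.
Minimize 8*z^2 + 12*z + (3.0/2)*(1.4525 - z + 0.723)^2
FOC: (2*8 + 3.0)*z = -12 + 3.0*(1.4525 + 0.723)
z^{k+1} = -0.2881
Step 3: u-update.
u^{k+1} = 0.723 + 1.4525 + 0.2881 = 2.4636
Step 4: Primal residual = |1.4525 + 0.2881| = 1.7406


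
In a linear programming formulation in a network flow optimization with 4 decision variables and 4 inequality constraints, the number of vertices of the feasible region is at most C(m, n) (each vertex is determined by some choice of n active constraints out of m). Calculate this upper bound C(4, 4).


Each vertex corresponds to some choice of n active constraints out of m, so the number of vertices is at most C(m, n) = m! / (n!(m-n)!).
m = 4, n = 4
Numerator: 4 * 3 * 2 * 1
Denominator: 4! = 24
C(4, 4) = 1


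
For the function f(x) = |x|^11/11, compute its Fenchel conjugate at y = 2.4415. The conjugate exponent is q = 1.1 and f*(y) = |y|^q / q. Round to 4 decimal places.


The conjugate exponent q satisfies 1/p + 1/q = 1.
p = 11, so q = 11/(11 - 1) = 1.1
|y|^q = 2.4415^1.1 = 2.6695
f*(2.4415) = 2.6695 / 1.1 = 2.4268


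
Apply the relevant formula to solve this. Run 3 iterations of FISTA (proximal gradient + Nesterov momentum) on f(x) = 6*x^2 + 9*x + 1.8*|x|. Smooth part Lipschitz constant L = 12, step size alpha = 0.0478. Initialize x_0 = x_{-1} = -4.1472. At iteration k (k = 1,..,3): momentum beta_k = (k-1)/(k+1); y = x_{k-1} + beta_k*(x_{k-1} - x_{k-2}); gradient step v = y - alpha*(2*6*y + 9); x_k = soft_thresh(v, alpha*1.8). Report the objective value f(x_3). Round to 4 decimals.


FISTA on f(x) = 6*x^2 + 9*x + 1.8*|x|
L = 12, alpha = 0.0478
Iteration 1: beta = 0.0, y = -4.1472 + 0.0*(-4.1472 + 4.1472) = -4.1472
  grad(y) = -40.7664, v = y - alpha*grad = -2.1986
  prox(v) = soft_thresh(-2.1986, 0.086) = -2.1125
Iteration 2: beta = 0.3333, y = -2.1125 + 0.3333*(-2.1125 + 4.1472) = -1.4343
  grad(y) = -8.2116, v = y - alpha*grad = -1.0418
  prox(v) = soft_thresh(-1.0418, 0.086) = -0.9557
Iteration 3: beta = 0.5, y = -0.9557 + 0.5*(-0.9557 + 2.1125) = -0.3774
  grad(y) = 4.4717, v = y - alpha*grad = -0.5911
  prox(v) = soft_thresh(-0.5911, 0.086) = -0.5051
f(x_3) = 6*(-0.5051)^2 + 9*(-0.5051) + 1.8*|-0.5051| = -2.1059


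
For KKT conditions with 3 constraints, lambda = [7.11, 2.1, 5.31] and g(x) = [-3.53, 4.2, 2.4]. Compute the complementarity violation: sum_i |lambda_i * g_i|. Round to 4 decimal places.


KKT complementary slackness check:
lambda_1 * g_1 = 7.11 * -3.53 = -25.0983
lambda_2 * g_2 = 2.1 * 4.2 = 8.82
lambda_3 * g_3 = 5.31 * 2.4 = 12.744
Total violation = 25.0983 + 8.82 + 12.744 = 46.6623
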